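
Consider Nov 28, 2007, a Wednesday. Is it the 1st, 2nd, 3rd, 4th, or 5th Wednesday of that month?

Day 28 falls in week ⌈28/7⌉ of the month.
Days 1–7 hold the 1st Wednesday, 8–14 the 2nd, 15–21 the 3rd, 22–28 the 4th, 29–31 the 5th.
28 is in the range for the 4th.

4th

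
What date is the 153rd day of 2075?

January has 31 days (153 − 31 = 122 remain).
February has 28 days (122 − 28 = 94 remain).
March has 31 days (94 − 31 = 63 remain).
April has 30 days (63 − 30 = 33 remain).
May has 31 days (33 − 31 = 2 remain).
2 into June → June 2.

June 2, 2075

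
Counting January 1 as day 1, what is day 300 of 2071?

January has 31 days (300 − 31 = 269 remain).
February has 28 days (269 − 28 = 241 remain).
March has 31 days (241 − 31 = 210 remain).
April has 30 days (210 − 30 = 180 remain).
May has 31 days (180 − 31 = 149 remain).
June has 30 days (149 − 30 = 119 remain).
July has 31 days (119 − 31 = 88 remain).
August has 31 days (88 − 31 = 57 remain).
September has 30 days (57 − 30 = 27 remain).
27 into October → October 27.

October 27, 2071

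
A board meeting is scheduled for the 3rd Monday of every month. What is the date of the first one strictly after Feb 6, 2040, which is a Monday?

Feb 20, 2040

Feb 2040 starts on a Wednesday; its first Monday is the 6th, so the 3rd Monday is the 20th — Feb 20, 2040.
Feb 20, 2040 is after Feb 6, 2040, so that is the next one.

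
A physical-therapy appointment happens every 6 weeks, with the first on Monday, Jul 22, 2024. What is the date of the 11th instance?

Sep 15, 2025

The 11th occurrence is 10 intervals after the first: 10 × 42 = 420 days after Jul 22, 2024.
Jul has 31 days — 9 days to the end of Jul leaves 411.
From end of Jul to end of 2024 is 153 days (258 left).
Jan has 31 days (227 left).
Feb has 28 days (199 left).
Mar has 31 days (168 left).
Apr has 30 days (138 left).
May has 31 days (107 left).
Jun has 30 days (77 left).
Jul has 31 days (46 left).
Aug has 31 days (15 left).
15 days into Sep → Sep 15, 2025.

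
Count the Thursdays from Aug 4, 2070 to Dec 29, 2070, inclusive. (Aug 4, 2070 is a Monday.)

Aug 4, 2070 is a Monday; the first Thursday on or after it is Aug 7, 2070 (3 days later).
From Aug 7, 2070 to Dec 29, 2070: 24 + 30 + 31 + 30 + 29 = 144 days (rest of Aug, Sep, Oct, Nov, Dec).
144 ÷ 7 = 20 full weeks with remainder 4, so 20 more Thursdays after the first → 21.

21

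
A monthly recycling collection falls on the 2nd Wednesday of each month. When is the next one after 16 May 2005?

May 2005 starts on a Sunday; its first Wednesday is the 4th, so the 2nd Wednesday is the 11th — 11 May 2005.
That is not after 16 May 2005, so look at June 2005.
June 2005 starts on a Wednesday; its first Wednesday is the 1st, so the 2nd Wednesday is the 8th — 8 June 2005.

8 June 2005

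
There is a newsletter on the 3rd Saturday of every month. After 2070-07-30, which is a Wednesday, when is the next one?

2070-08-16

July 2070 starts on a Tuesday; its first Saturday is the 5th, so the 3rd Saturday is the 19th — 2070-07-19.
That is not after 2070-07-30, so look at August 2070.
August 2070 starts on a Friday; its first Saturday is the 2nd, so the 3rd Saturday is the 16th — 2070-08-16.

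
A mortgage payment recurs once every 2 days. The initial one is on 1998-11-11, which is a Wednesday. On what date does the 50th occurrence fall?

1999-02-17

The 50th occurrence is 49 intervals after the first: 49 × 2 = 98 days after 1998-11-11.
November has 30 days — 19 days to the end of November leaves 79.
December has 31 days (48 left).
January has 31 days (17 left).
17 days into February → 1999-02-17.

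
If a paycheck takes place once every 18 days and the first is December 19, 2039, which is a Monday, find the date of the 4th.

February 11, 2040

The 4th occurrence is 3 intervals after the first: 3 × 18 = 54 days after December 19, 2039.
December has 31 days — 12 days to the end of December leaves 42.
January has 31 days (11 left).
11 days into February → February 11, 2040.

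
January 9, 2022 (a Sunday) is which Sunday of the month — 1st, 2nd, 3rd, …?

Day 9 falls in week ⌈9/7⌉ of the month.
Days 1–7 hold the 1st Sunday, 8–14 the 2nd, 15–21 the 3rd, 22–28 the 4th, 29–31 the 5th.
9 is in the range for the 2nd.

2nd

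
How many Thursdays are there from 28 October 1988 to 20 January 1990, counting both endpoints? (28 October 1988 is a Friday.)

64

28 October 1988 is a Friday; the first Thursday on or after it is 3 November 1988 (6 days later).
From 3 November 1988 to 20 January 1990: 58 + 365 + 20 = 443 days (rest of 1988, 1989, to 20 January 1990 in 1990).
443 ÷ 7 = 63 full weeks with remainder 2, so 63 more Thursdays after the first → 64.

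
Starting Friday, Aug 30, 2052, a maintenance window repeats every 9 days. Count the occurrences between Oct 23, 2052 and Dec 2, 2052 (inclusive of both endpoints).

Occurrences land 9·i days after Aug 30, 2052 for i = 0, 1, 2, …
Oct 23, 2052 is 54 days after the start; 54 ÷ 9 = 6 remainder 0. First occurrence in the window: #7 on Oct 23, 2052 (6×9 = 54 days in).
Dec 2, 2052 is 94 days after the start; 94 ÷ 9 = 10 remainder 4. Last occurrence in the window: #11 on Nov 28, 2052.
Occurrences #7 through #11: 5 in total.

5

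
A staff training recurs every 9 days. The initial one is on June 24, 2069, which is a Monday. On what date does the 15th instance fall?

The 15th occurrence is 14 intervals after the first: 14 × 9 = 126 days after June 24, 2069.
June has 30 days — 6 days to the end of June leaves 120.
July has 31 days (89 left).
August has 31 days (58 left).
September has 30 days (28 left).
28 days into October → October 28, 2069.

October 28, 2069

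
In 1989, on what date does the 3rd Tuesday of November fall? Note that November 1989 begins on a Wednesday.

1989-11-21

November 1989 begins on a Wednesday, so the first Tuesday is November 7 (6 days later).
The 3rd Tuesday is 2 weeks later: 7 + 14 = 21.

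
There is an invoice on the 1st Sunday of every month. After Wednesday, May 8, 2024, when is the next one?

Jun 2, 2024

May 2024 starts on a Wednesday, so its 1st Sunday is May 5, 2024 (4 days in).
That is not after May 8, 2024, so look at Jun 2024.
Jun 2024 starts on a Saturday, so its 1st Sunday is Jun 2, 2024 (1 day in).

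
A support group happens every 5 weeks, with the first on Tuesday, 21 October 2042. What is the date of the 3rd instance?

The 3rd occurrence is 2 intervals after the first: 2 × 35 = 70 days after 21 October 2042.
October has 31 days — 10 days to the end of October leaves 60.
November has 30 days (30 left).
30 days into December → 30 December 2042.

30 December 2042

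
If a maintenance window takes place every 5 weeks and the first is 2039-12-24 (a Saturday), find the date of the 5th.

The 5th occurrence is 4 intervals after the first: 4 × 35 = 140 days after 2039-12-24.
December has 31 days — 7 days to the end of December leaves 133.
January has 31 days (102 left).
February has 29 days (73 left).
March has 31 days (42 left).
April has 30 days (12 left).
12 days into May → 2040-05-12.

2040-05-12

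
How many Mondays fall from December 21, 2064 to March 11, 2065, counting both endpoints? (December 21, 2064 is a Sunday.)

12

December 21, 2064 is a Sunday; the first Monday on or after it is December 22, 2064 (1 day later).
From December 22, 2064 to March 11, 2065: 9 + 31 + 28 + 11 = 79 days (rest of December, January, February, March).
79 ÷ 7 = 11 full weeks with remainder 2, so 11 more Mondays after the first → 12.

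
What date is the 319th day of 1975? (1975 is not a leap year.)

15 November 1975

January has 31 days (319 − 31 = 288 remain).
February has 28 days (288 − 28 = 260 remain).
March has 31 days (260 − 31 = 229 remain).
April has 30 days (229 − 30 = 199 remain).
May has 31 days (199 − 31 = 168 remain).
June has 30 days (168 − 30 = 138 remain).
July has 31 days (138 − 31 = 107 remain).
August has 31 days (107 − 31 = 76 remain).
September has 30 days (76 − 30 = 46 remain).
October has 31 days (46 − 31 = 15 remain).
15 into November → November 15.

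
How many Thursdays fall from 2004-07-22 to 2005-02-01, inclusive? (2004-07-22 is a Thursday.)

28

2004-07-22 is a Thursday; the first Thursday on or after it is 2004-07-22.
From 2004-07-22 to 2005-02-01: 9 + 31 + 30 + 31 + 30 + 31 + 31 + 1 = 194 days (rest of July, August, September, October, November, December, January, February).
194 ÷ 7 = 27 full weeks with remainder 5, so 27 more Thursdays after the first → 28.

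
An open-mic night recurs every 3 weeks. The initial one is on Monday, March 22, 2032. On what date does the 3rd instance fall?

May 3, 2032

The 3rd occurrence is 2 intervals after the first: 2 × 21 = 42 days after March 22, 2032.
March has 31 days — 9 days to the end of March leaves 33.
April has 30 days (3 left).
3 days into May → May 3, 2032.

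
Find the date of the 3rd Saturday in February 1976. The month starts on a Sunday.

1976-02-21

February 1976 begins on a Sunday, so the first Saturday is February 7 (6 days later).
The 3rd Saturday is 2 weeks later: 7 + 14 = 21.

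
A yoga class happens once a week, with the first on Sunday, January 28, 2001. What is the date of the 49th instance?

The 49th occurrence is 48 intervals after the first: 48 × 7 = 336 days after January 28, 2001.
January has 31 days — 3 days to the end of January leaves 333.
February has 28 days (305 left).
March has 31 days (274 left).
April has 30 days (244 left).
May has 31 days (213 left).
June has 30 days (183 left).
July has 31 days (152 left).
August has 31 days (121 left).
September has 30 days (91 left).
October has 31 days (60 left).
November has 30 days (30 left).
30 days into December → December 30, 2001.

December 30, 2001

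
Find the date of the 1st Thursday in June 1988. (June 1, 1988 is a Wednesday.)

June 1988 begins on a Wednesday, so the first Thursday is June 2 (1 day later).

June 2, 1988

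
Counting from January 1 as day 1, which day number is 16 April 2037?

Days in months before April: 31 + 28 + 31 = 90.
Plus 16 days into April → day 106.

106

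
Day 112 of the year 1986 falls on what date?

Jan has 31 days (112 − 31 = 81 remain).
Feb has 28 days (81 − 28 = 53 remain).
Mar has 31 days (53 − 31 = 22 remain).
22 into Apr → Apr 22.

Apr 22, 1986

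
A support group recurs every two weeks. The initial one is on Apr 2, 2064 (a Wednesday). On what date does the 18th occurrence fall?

Nov 26, 2064

The 18th occurrence is 17 intervals after the first: 17 × 14 = 238 days after Apr 2, 2064.
Apr has 30 days — 28 days to the end of Apr leaves 210.
May has 31 days (179 left).
Jun has 30 days (149 left).
Jul has 31 days (118 left).
Aug has 31 days (87 left).
Sep has 30 days (57 left).
Oct has 31 days (26 left).
26 days into Nov → Nov 26, 2064.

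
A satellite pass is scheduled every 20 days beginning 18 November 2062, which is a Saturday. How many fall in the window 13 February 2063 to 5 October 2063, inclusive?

Occurrences land 20·i days after 18 November 2062 for i = 0, 1, 2, …
13 February 2063 is 87 days after the start; 87 ÷ 20 = 4 remainder 7; since the remainder is 7, round up to i = 5. First occurrence in the window: #6 on 26 February 2063 (5×20 = 100 days in).
5 October 2063 is 321 days after the start; 321 ÷ 20 = 16 remainder 1. Last occurrence in the window: #17 on 4 October 2063.
Occurrences #6 through #17: 12 in total.

12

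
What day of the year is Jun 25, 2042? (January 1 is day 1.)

Days in months before Jun: 31 + 28 + 31 + 30 + 31 = 151.
Plus 25 days into Jun → day 176.

176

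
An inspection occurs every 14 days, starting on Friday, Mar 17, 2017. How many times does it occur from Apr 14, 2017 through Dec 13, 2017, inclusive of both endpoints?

18

Occurrences land 14·i days after Mar 17, 2017 for i = 0, 1, 2, …
Apr 14, 2017 is 28 days after the start; 28 ÷ 14 = 2 remainder 0. First occurrence in the window: #3 on Apr 14, 2017 (2×14 = 28 days in).
Dec 13, 2017 is 271 days after the start; 271 ÷ 14 = 19 remainder 5. Last occurrence in the window: #20 on Dec 8, 2017.
Occurrences #3 through #20: 18 in total.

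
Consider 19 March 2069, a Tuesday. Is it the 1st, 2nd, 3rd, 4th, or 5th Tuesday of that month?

Day 19 falls in week ⌈19/7⌉ of the month.
Days 1–7 hold the 1st Tuesday, 8–14 the 2nd, 15–21 the 3rd, 22–28 the 4th, 29–31 the 5th.
19 is in the range for the 3rd.

3rd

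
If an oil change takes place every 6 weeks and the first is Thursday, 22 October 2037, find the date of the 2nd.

3 December 2037

The 2nd occurrence is 1 interval after the first: 1 × 42 = 42 days after 22 October 2037.
October has 31 days — 9 days to the end of October leaves 33.
November has 30 days (3 left).
3 days into December → 3 December 2037.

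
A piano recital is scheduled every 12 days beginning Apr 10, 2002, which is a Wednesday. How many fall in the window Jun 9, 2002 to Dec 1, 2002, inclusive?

15

Occurrences land 12·i days after Apr 10, 2002 for i = 0, 1, 2, …
Jun 9, 2002 is 60 days after the start; 60 ÷ 12 = 5 remainder 0. First occurrence in the window: #6 on Jun 9, 2002 (5×12 = 60 days in).
Dec 1, 2002 is 235 days after the start; 235 ÷ 12 = 19 remainder 7. Last occurrence in the window: #20 on Nov 24, 2002.
Occurrences #6 through #20: 15 in total.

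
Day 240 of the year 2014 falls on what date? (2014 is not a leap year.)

2014-08-28

January has 31 days (240 − 31 = 209 remain).
February has 28 days (209 − 28 = 181 remain).
March has 31 days (181 − 31 = 150 remain).
April has 30 days (150 − 30 = 120 remain).
May has 31 days (120 − 31 = 89 remain).
June has 30 days (89 − 30 = 59 remain).
July has 31 days (59 − 31 = 28 remain).
28 into August → August 28.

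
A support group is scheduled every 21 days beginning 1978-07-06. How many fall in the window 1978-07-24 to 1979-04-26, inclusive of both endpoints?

14

Occurrences land 21·i days after 1978-07-06 for i = 0, 1, 2, …
1978-07-24 is 18 days after the start; 18 ÷ 21 = 0 remainder 18; since the remainder is 18, round up to i = 1. First occurrence in the window: #2 on 1978-07-27 (1×21 = 21 days in).
1979-04-26 is 294 days after the start; 294 ÷ 21 = 14 remainder 0. Last occurrence in the window: #15 on 1979-04-26.
Occurrences #2 through #15: 14 in total.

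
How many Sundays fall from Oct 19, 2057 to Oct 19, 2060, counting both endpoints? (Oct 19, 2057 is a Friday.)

Oct 19, 2057 is a Friday; the first Sunday on or after it is Oct 21, 2057 (2 days later).
From Oct 21, 2057 to Oct 19, 2060: 71 + 365 + 365 + 293 = 1094 days (rest of 2057, 2058, 2059, to Oct 19, 2060 in 2060).
1094 ÷ 7 = 156 full weeks with remainder 2, so 156 more Sundays after the first → 157.

157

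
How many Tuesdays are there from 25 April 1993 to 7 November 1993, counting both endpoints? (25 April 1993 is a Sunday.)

25 April 1993 is a Sunday; the first Tuesday on or after it is 27 April 1993 (2 days later).
From 27 April 1993 to 7 November 1993: 3 + 31 + 30 + 31 + 31 + 30 + 31 + 7 = 194 days (rest of April, May, June, July, August, September, October, November).
194 ÷ 7 = 27 full weeks with remainder 5, so 27 more Tuesdays after the first → 28.

28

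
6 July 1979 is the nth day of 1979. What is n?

187

Days in months before July: 31 + 28 + 31 + 30 + 31 + 30 = 181.
Plus 6 days into July → day 187.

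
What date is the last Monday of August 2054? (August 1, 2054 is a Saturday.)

31 August 2054

August 2054 begins on a Saturday, so the first Monday is August 3 (2 days later).
August 2054 has 31 days. Adding weeks: 3, 10, 17, 24, 31 — the last one ≤ 31 is the 31st.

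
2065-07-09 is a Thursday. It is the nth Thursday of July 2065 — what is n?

Day 9 falls in week ⌈9/7⌉ of the month.
Days 1–7 hold the 1st Thursday, 8–14 the 2nd, 15–21 the 3rd, 22–28 the 4th, 29–31 the 5th.
9 is in the range for the 2nd.

2nd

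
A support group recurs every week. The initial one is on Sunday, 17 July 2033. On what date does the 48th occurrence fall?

11 June 2034

The 48th occurrence is 47 intervals after the first: 47 × 7 = 329 days after 17 July 2033.
July has 31 days — 14 days to the end of July leaves 315.
August has 31 days (284 left).
September has 30 days (254 left).
October has 31 days (223 left).
November has 30 days (193 left).
December has 31 days (162 left).
January has 31 days (131 left).
February has 28 days (103 left).
March has 31 days (72 left).
April has 30 days (42 left).
May has 31 days (11 left).
11 days into June → 11 June 2034.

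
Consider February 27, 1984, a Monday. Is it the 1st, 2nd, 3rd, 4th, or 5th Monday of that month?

Day 27 falls in week ⌈27/7⌉ of the month.
Days 1–7 hold the 1st Monday, 8–14 the 2nd, 15–21 the 3rd, 22–28 the 4th, 29–31 the 5th.
27 is in the range for the 4th.

4th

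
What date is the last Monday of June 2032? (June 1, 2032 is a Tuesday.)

June 2032 begins on a Tuesday, so the first Monday is June 7 (6 days later).
June 2032 has 30 days. Adding weeks: 7, 14, 21, 28 — the last one ≤ 30 is the 28th.

2032-06-28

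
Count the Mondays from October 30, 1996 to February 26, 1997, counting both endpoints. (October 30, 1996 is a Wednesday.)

October 30, 1996 is a Wednesday; the first Monday on or after it is November 4, 1996 (5 days later).
From November 4, 1996 to February 26, 1997: 26 + 31 + 31 + 26 = 114 days (rest of November, December, January, February).
114 ÷ 7 = 16 full weeks with remainder 2, so 16 more Mondays after the first → 17.

17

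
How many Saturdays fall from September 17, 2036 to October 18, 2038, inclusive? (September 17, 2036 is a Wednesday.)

109

September 17, 2036 is a Wednesday; the first Saturday on or after it is September 20, 2036 (3 days later).
From September 20, 2036 to October 18, 2038: 102 + 365 + 291 = 758 days (rest of 2036, 2037, to October 18, 2038 in 2038).
758 ÷ 7 = 108 full weeks with remainder 2, so 108 more Saturdays after the first → 109.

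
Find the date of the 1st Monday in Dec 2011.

Dec 5, 2011

The first Monday of Dec 2011 is Dec 5.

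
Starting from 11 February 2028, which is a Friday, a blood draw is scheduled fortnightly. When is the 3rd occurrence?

10 March 2028

The 3rd occurrence is 2 intervals after the first: 2 × 14 = 28 days after 11 February 2028.
February has 29 days — 18 days to the end of February leaves 10.
10 days into March → 10 March 2028.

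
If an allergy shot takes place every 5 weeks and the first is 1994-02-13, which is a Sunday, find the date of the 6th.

1994-08-07

The 6th occurrence is 5 intervals after the first: 5 × 35 = 175 days after 1994-02-13.
February has 28 days — 15 days to the end of February leaves 160.
March has 31 days (129 left).
April has 30 days (99 left).
May has 31 days (68 left).
June has 30 days (38 left).
July has 31 days (7 left).
7 days into August → 1994-08-07.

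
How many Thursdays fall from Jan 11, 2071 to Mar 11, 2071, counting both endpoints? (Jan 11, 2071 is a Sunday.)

Jan 11, 2071 is a Sunday; the first Thursday on or after it is Jan 15, 2071 (4 days later).
From Jan 15, 2071 to Mar 11, 2071: 16 + 28 + 11 = 55 days (rest of Jan, Feb, Mar).
55 ÷ 7 = 7 full weeks with remainder 6, so 7 more Thursdays after the first → 8.

8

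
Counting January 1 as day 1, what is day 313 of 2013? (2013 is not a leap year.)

2013-11-09

January has 31 days (313 − 31 = 282 remain).
February has 28 days (282 − 28 = 254 remain).
March has 31 days (254 − 31 = 223 remain).
April has 30 days (223 − 30 = 193 remain).
May has 31 days (193 − 31 = 162 remain).
June has 30 days (162 − 30 = 132 remain).
July has 31 days (132 − 31 = 101 remain).
August has 31 days (101 − 31 = 70 remain).
September has 30 days (70 − 30 = 40 remain).
October has 31 days (40 − 31 = 9 remain).
9 into November → November 9.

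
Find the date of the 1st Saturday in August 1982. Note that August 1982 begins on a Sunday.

August 1982 begins on a Sunday, so the first Saturday is August 7 (6 days later).

August 7, 1982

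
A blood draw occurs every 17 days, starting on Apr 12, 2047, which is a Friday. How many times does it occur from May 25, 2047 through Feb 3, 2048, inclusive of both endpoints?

Occurrences land 17·i days after Apr 12, 2047 for i = 0, 1, 2, …
May 25, 2047 is 43 days after the start; 43 ÷ 17 = 2 remainder 9; since the remainder is 9, round up to i = 3. First occurrence in the window: #4 on Jun 2, 2047 (3×17 = 51 days in).
Feb 3, 2048 is 297 days after the start; 297 ÷ 17 = 17 remainder 8. Last occurrence in the window: #18 on Jan 26, 2048.
Occurrences #4 through #18: 15 in total.

15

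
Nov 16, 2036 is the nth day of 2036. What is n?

Days in months before Nov: 31 + 29 + 31 + 30 + 31 + 30 + 31 + 31 + 30 + 31 = 305.
Plus 16 days into Nov → day 321.

321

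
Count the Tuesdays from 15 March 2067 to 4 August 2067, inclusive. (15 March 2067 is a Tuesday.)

15 March 2067 is a Tuesday; the first Tuesday on or after it is 15 March 2067.
From 15 March 2067 to 4 August 2067: 16 + 30 + 31 + 30 + 31 + 4 = 142 days (rest of March, April, May, June, July, August).
142 ÷ 7 = 20 full weeks with remainder 2, so 20 more Tuesdays after the first → 21.

21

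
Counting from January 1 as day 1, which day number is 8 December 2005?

342

Days in months before December: 31 + 28 + 31 + 30 + 31 + 30 + 31 + 31 + 30 + 31 + 30 = 334.
Plus 8 days into December → day 342.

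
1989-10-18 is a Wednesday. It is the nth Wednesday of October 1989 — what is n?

Day 18 falls in week ⌈18/7⌉ of the month.
Days 1–7 hold the 1st Wednesday, 8–14 the 2nd, 15–21 the 3rd, 22–28 the 4th, 29–31 the 5th.
18 is in the range for the 3rd.

3rd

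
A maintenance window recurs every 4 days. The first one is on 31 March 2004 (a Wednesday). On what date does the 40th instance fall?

3 September 2004

The 40th occurrence is 39 intervals after the first: 39 × 4 = 156 days after 31 March 2004.
March has 31 days — 0 days to the end of March leaves 156.
April has 30 days (126 left).
May has 31 days (95 left).
June has 30 days (65 left).
July has 31 days (34 left).
August has 31 days (3 left).
3 days into September → 3 September 2004.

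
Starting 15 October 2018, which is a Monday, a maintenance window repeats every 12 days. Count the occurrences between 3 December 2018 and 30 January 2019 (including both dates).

4

Occurrences land 12·i days after 15 October 2018 for i = 0, 1, 2, …
3 December 2018 is 49 days after the start; 49 ÷ 12 = 4 remainder 1; since the remainder is 1, round up to i = 5. First occurrence in the window: #6 on 14 December 2018 (5×12 = 60 days in).
30 January 2019 is 107 days after the start; 107 ÷ 12 = 8 remainder 11. Last occurrence in the window: #9 on 19 January 2019.
Occurrences #6 through #9: 4 in total.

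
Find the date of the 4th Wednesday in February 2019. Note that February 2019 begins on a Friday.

February 2019 begins on a Friday, so the first Wednesday is February 6 (5 days later).
The 4th Wednesday is 3 weeks later: 6 + 21 = 27.

February 27, 2019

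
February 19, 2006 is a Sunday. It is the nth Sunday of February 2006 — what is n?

3rd

Day 19 falls in week ⌈19/7⌉ of the month.
Days 1–7 hold the 1st Sunday, 8–14 the 2nd, 15–21 the 3rd, 22–28 the 4th, 29–31 the 5th.
19 is in the range for the 3rd.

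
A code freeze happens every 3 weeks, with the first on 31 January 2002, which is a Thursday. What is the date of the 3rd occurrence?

14 March 2002

The 3rd occurrence is 2 intervals after the first: 2 × 21 = 42 days after 31 January 2002.
January has 31 days — 0 days to the end of January leaves 42.
February has 28 days (14 left).
14 days into March → 14 March 2002.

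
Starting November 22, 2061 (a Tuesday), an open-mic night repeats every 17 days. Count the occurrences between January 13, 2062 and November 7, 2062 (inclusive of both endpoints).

17

Occurrences land 17·i days after November 22, 2061 for i = 0, 1, 2, …
January 13, 2062 is 52 days after the start; 52 ÷ 17 = 3 remainder 1; since the remainder is 1, round up to i = 4. First occurrence in the window: #5 on January 29, 2062 (4×17 = 68 days in).
November 7, 2062 is 350 days after the start; 350 ÷ 17 = 20 remainder 10. Last occurrence in the window: #21 on October 28, 2062.
Occurrences #5 through #21: 17 in total.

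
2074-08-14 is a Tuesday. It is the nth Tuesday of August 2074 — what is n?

Day 14 falls in week ⌈14/7⌉ of the month.
Days 1–7 hold the 1st Tuesday, 8–14 the 2nd, 15–21 the 3rd, 22–28 the 4th, 29–31 the 5th.
14 is in the range for the 2nd.

2nd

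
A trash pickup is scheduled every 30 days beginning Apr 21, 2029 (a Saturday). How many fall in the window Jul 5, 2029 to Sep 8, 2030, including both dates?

14

Occurrences land 30·i days after Apr 21, 2029 for i = 0, 1, 2, …
Jul 5, 2029 is 75 days after the start; 75 ÷ 30 = 2 remainder 15; since the remainder is 15, round up to i = 3. First occurrence in the window: #4 on Jul 20, 2029 (3×30 = 90 days in).
Sep 8, 2030 is 505 days after the start; 505 ÷ 30 = 16 remainder 25. Last occurrence in the window: #17 on Aug 14, 2030.
Occurrences #4 through #17: 14 in total.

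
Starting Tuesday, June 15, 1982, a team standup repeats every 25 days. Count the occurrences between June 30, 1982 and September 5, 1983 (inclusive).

Occurrences land 25·i days after June 15, 1982 for i = 0, 1, 2, …
June 30, 1982 is 15 days after the start; 15 ÷ 25 = 0 remainder 15; since the remainder is 15, round up to i = 1. First occurrence in the window: #2 on July 10, 1982 (1×25 = 25 days in).
September 5, 1983 is 447 days after the start; 447 ÷ 25 = 17 remainder 22. Last occurrence in the window: #18 on August 14, 1983.
Occurrences #2 through #18: 17 in total.

17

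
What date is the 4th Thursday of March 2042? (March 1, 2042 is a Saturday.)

March 2042 begins on a Saturday, so the first Thursday is March 6 (5 days later).
The 4th Thursday is 3 weeks later: 6 + 21 = 27.

2042-03-27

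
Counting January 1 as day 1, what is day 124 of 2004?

January has 31 days (124 − 31 = 93 remain).
February has 29 days (93 − 29 = 64 remain).
March has 31 days (64 − 31 = 33 remain).
April has 30 days (33 − 30 = 3 remain).
3 into May → May 3.

3 May 2004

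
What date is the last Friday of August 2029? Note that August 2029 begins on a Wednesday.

31 August 2029

August 2029 begins on a Wednesday, so the first Friday is August 3 (2 days later).
August 2029 has 31 days. Adding weeks: 3, 10, 17, 24, 31 — the last one ≤ 31 is the 31st.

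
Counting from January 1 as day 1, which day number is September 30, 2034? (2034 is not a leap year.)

273

Days in months before September: 31 + 28 + 31 + 30 + 31 + 30 + 31 + 31 = 243.
Plus 30 days into September → day 273.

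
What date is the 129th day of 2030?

Jan has 31 days (129 − 31 = 98 remain).
Feb has 28 days (98 − 28 = 70 remain).
Mar has 31 days (70 − 31 = 39 remain).
Apr has 30 days (39 − 30 = 9 remain).
9 into May → May 9.

May 9, 2030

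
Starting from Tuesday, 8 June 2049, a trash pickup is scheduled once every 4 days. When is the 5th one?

24 June 2049

The 5th occurrence is 4 intervals after the first: 4 × 4 = 16 days after 8 June 2049.
16 days later is 24 June 2049.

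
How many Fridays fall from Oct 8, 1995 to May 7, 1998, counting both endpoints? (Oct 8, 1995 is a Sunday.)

134

Oct 8, 1995 is a Sunday; the first Friday on or after it is Oct 13, 1995 (5 days later).
From Oct 13, 1995 to May 7, 1998: 79 + 366 + 365 + 127 = 937 days (rest of 1995, 1996, 1997, to May 7, 1998 in 1998).
937 ÷ 7 = 133 full weeks with remainder 6, so 133 more Fridays after the first → 134.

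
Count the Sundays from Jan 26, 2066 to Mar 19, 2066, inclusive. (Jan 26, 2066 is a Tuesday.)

Jan 26, 2066 is a Tuesday; the first Sunday on or after it is Jan 31, 2066 (5 days later).
From Jan 31, 2066 to Mar 19, 2066: 0 + 28 + 19 = 47 days (rest of Jan, Feb, Mar).
47 ÷ 7 = 6 full weeks with remainder 5, so 6 more Sundays after the first → 7.

7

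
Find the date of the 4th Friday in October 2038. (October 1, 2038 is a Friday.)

October 22, 2038

October 2038 begins on a Friday, so the first Friday is October 1.
The 4th Friday is 3 weeks later: 1 + 21 = 22.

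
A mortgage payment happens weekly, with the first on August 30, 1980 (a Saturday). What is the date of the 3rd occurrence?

The 3rd occurrence is 2 intervals after the first: 2 × 7 = 14 days after August 30, 1980.
August has 31 days — 1 day to the end of August leaves 13.
13 days into September → September 13, 1980.

September 13, 1980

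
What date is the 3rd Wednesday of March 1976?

17 March 1976

March 1976 begins on a Monday, so the first Wednesday is March 3 (2 days later).
The 3rd Wednesday is 2 weeks later: 3 + 14 = 17.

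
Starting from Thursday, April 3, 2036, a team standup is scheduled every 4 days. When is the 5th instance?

April 19, 2036

The 5th occurrence is 4 intervals after the first: 4 × 4 = 16 days after April 3, 2036.
16 days later is April 19, 2036.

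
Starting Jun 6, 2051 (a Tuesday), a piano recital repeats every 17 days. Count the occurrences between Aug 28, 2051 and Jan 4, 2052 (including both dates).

Occurrences land 17·i days after Jun 6, 2051 for i = 0, 1, 2, …
Aug 28, 2051 is 83 days after the start; 83 ÷ 17 = 4 remainder 15; since the remainder is 15, round up to i = 5. First occurrence in the window: #6 on Aug 30, 2051 (5×17 = 85 days in).
Jan 4, 2052 is 212 days after the start; 212 ÷ 17 = 12 remainder 8. Last occurrence in the window: #13 on Dec 27, 2051.
Occurrences #6 through #13: 8 in total.

8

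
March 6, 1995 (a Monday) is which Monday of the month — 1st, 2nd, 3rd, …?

Day 6 falls in week ⌈6/7⌉ of the month.
Days 1–7 hold the 1st Monday, 8–14 the 2nd, 15–21 the 3rd, 22–28 the 4th, 29–31 the 5th.
6 is in the range for the 1st.

1st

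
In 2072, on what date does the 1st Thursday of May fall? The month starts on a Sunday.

2072-05-05

May 2072 begins on a Sunday, so the first Thursday is May 5 (4 days later).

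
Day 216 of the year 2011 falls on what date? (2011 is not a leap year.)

2011-08-04

January has 31 days (216 − 31 = 185 remain).
February has 28 days (185 − 28 = 157 remain).
March has 31 days (157 − 31 = 126 remain).
April has 30 days (126 − 30 = 96 remain).
May has 31 days (96 − 31 = 65 remain).
June has 30 days (65 − 30 = 35 remain).
July has 31 days (35 − 31 = 4 remain).
4 into August → August 4.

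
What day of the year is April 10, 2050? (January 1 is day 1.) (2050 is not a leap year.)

Days in months before April: 31 + 28 + 31 = 90.
Plus 10 days into April → day 100.

100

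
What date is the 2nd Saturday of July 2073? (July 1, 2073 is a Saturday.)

July 2073 begins on a Saturday, so the first Saturday is July 1.
The 2nd Saturday is 1 weeks later: 1 + 7 = 8.

2073-07-08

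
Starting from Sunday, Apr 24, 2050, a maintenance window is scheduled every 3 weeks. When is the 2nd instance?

May 15, 2050

The 2nd occurrence is 1 interval after the first: 1 × 21 = 21 days after Apr 24, 2050.
Apr has 30 days — 6 days to the end of Apr leaves 15.
15 days into May → May 15, 2050.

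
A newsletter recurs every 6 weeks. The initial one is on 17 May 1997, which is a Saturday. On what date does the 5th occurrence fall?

The 5th occurrence is 4 intervals after the first: 4 × 42 = 168 days after 17 May 1997.
May has 31 days — 14 days to the end of May leaves 154.
June has 30 days (124 left).
July has 31 days (93 left).
August has 31 days (62 left).
September has 30 days (32 left).
October has 31 days (1 left).
1 day into November → 1 November 1997.

1 November 1997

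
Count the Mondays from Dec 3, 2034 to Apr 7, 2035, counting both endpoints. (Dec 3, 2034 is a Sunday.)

18

Dec 3, 2034 is a Sunday; the first Monday on or after it is Dec 4, 2034 (1 day later).
From Dec 4, 2034 to Apr 7, 2035: 27 + 31 + 28 + 31 + 7 = 124 days (rest of Dec, Jan, Feb, Mar, Apr).
124 ÷ 7 = 17 full weeks with remainder 5, so 17 more Mondays after the first → 18.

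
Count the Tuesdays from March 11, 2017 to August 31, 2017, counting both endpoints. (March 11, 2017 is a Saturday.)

March 11, 2017 is a Saturday; the first Tuesday on or after it is March 14, 2017 (3 days later).
From March 14, 2017 to August 31, 2017: 17 + 30 + 31 + 30 + 31 + 31 = 170 days (rest of March, April, May, June, July, August).
170 ÷ 7 = 24 full weeks with remainder 2, so 24 more Tuesdays after the first → 25.

25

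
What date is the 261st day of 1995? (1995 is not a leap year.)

Sep 18, 1995

Jan has 31 days (261 − 31 = 230 remain).
Feb has 28 days (230 − 28 = 202 remain).
Mar has 31 days (202 − 31 = 171 remain).
Apr has 30 days (171 − 30 = 141 remain).
May has 31 days (141 − 31 = 110 remain).
Jun has 30 days (110 − 30 = 80 remain).
Jul has 31 days (80 − 31 = 49 remain).
Aug has 31 days (49 − 31 = 18 remain).
18 into Sep → Sep 18.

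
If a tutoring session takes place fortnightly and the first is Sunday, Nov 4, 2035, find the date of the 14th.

May 4, 2036

The 14th occurrence is 13 intervals after the first: 13 × 14 = 182 days after Nov 4, 2035.
Nov has 30 days — 26 days to the end of Nov leaves 156.
Dec has 31 days (125 left).
Jan has 31 days (94 left).
Feb has 29 days (65 left).
Mar has 31 days (34 left).
Apr has 30 days (4 left).
4 days into May → May 4, 2036.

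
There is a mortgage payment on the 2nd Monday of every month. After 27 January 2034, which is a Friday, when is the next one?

January 2034 starts on a Sunday; its first Monday is the 2nd, so the 2nd Monday is the 9th — 9 January 2034.
That is not after 27 January 2034, so look at February 2034.
February 2034 starts on a Wednesday; its first Monday is the 6th, so the 2nd Monday is the 13th — 13 February 2034.

13 February 2034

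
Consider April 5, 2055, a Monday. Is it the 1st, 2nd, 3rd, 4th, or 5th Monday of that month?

1st

Day 5 falls in week ⌈5/7⌉ of the month.
Days 1–7 hold the 1st Monday, 8–14 the 2nd, 15–21 the 3rd, 22–28 the 4th, 29–31 the 5th.
5 is in the range for the 1st.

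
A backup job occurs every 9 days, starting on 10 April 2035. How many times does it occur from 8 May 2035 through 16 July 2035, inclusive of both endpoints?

7

Occurrences land 9·i days after 10 April 2035 for i = 0, 1, 2, …
8 May 2035 is 28 days after the start; 28 ÷ 9 = 3 remainder 1; since the remainder is 1, round up to i = 4. First occurrence in the window: #5 on 16 May 2035 (4×9 = 36 days in).
16 July 2035 is 97 days after the start; 97 ÷ 9 = 10 remainder 7. Last occurrence in the window: #11 on 9 July 2035.
Occurrences #5 through #11: 7 in total.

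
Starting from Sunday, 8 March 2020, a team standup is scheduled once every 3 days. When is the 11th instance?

7 April 2020

The 11th occurrence is 10 intervals after the first: 10 × 3 = 30 days after 8 March 2020.
March has 31 days — 23 days to the end of March leaves 7.
7 days into April → 7 April 2020.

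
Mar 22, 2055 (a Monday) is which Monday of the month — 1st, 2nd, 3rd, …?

4th

Day 22 falls in week ⌈22/7⌉ of the month.
Days 1–7 hold the 1st Monday, 8–14 the 2nd, 15–21 the 3rd, 22–28 the 4th, 29–31 the 5th.
22 is in the range for the 4th.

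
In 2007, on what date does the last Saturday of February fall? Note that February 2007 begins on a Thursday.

February 2007 begins on a Thursday, so the first Saturday is February 3 (2 days later).
February 2007 has 28 days. Adding weeks: 3, 10, 17, 24 — the last one ≤ 28 is the 24th.

2007-02-24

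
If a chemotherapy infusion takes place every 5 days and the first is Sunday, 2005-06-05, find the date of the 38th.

The 38th occurrence is 37 intervals after the first: 37 × 5 = 185 days after 2005-06-05.
June has 30 days — 25 days to the end of June leaves 160.
July has 31 days (129 left).
August has 31 days (98 left).
September has 30 days (68 left).
October has 31 days (37 left).
November has 30 days (7 left).
7 days into December → 2005-12-07.

2005-12-07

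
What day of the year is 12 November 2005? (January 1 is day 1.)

316

Days in months before November: 31 + 28 + 31 + 30 + 31 + 30 + 31 + 31 + 30 + 31 = 304.
Plus 12 days into November → day 316.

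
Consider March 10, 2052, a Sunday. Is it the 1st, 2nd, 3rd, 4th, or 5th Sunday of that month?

2nd

Day 10 falls in week ⌈10/7⌉ of the month.
Days 1–7 hold the 1st Sunday, 8–14 the 2nd, 15–21 the 3rd, 22–28 the 4th, 29–31 the 5th.
10 is in the range for the 2nd.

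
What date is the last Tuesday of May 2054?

2054-05-26

May 2054 begins on a Friday, so the first Tuesday is May 5 (4 days later).
May 2054 has 31 days. Adding weeks: 5, 12, 19, 26 — the last one ≤ 31 is the 26th.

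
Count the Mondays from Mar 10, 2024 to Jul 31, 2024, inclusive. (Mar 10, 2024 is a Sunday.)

21

Mar 10, 2024 is a Sunday; the first Monday on or after it is Mar 11, 2024 (1 day later).
From Mar 11, 2024 to Jul 31, 2024: 20 + 30 + 31 + 30 + 31 = 142 days (rest of Mar, Apr, May, Jun, Jul).
142 ÷ 7 = 20 full weeks with remainder 2, so 20 more Mondays after the first → 21.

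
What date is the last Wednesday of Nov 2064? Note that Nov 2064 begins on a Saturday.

Nov 26, 2064

Nov 2064 begins on a Saturday, so the first Wednesday is Nov 5 (4 days later).
Nov 2064 has 30 days. Adding weeks: 5, 12, 19, 26 — the last one ≤ 30 is the 26th.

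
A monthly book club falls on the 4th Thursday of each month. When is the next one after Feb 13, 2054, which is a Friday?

Feb 2054 starts on a Sunday; its first Thursday is the 5th, so the 4th Thursday is the 26th — Feb 26, 2054.
Feb 26, 2054 is after Feb 13, 2054, so that is the next one.

Feb 26, 2054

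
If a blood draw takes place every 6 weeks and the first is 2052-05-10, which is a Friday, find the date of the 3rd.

2052-08-02

The 3rd occurrence is 2 intervals after the first: 2 × 42 = 84 days after 2052-05-10.
May has 31 days — 21 days to the end of May leaves 63.
June has 30 days (33 left).
July has 31 days (2 left).
2 days into August → 2052-08-02.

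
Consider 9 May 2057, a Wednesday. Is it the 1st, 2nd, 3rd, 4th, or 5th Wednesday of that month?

2nd

Day 9 falls in week ⌈9/7⌉ of the month.
Days 1–7 hold the 1st Wednesday, 8–14 the 2nd, 15–21 the 3rd, 22–28 the 4th, 29–31 the 5th.
9 is in the range for the 2nd.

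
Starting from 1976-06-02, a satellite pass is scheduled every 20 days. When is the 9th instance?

The 9th occurrence is 8 intervals after the first: 8 × 20 = 160 days after 1976-06-02.
June has 30 days — 28 days to the end of June leaves 132.
July has 31 days (101 left).
August has 31 days (70 left).
September has 30 days (40 left).
October has 31 days (9 left).
9 days into November → 1976-11-09.

1976-11-09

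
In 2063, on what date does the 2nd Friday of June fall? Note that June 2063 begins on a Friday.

2063-06-08

June 2063 begins on a Friday, so the first Friday is June 1.
The 2nd Friday is 1 weeks later: 1 + 7 = 8.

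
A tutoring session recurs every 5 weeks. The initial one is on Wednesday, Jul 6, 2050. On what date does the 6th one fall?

The 6th occurrence is 5 intervals after the first: 5 × 35 = 175 days after Jul 6, 2050.
Jul has 31 days — 25 days to the end of Jul leaves 150.
Aug has 31 days (119 left).
Sep has 30 days (89 left).
Oct has 31 days (58 left).
Nov has 30 days (28 left).
28 days into Dec → Dec 28, 2050.

Dec 28, 2050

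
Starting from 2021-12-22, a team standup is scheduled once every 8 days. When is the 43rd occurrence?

The 43rd occurrence is 42 intervals after the first: 42 × 8 = 336 days after 2021-12-22.
December has 31 days — 9 days to the end of December leaves 327.
January has 31 days (296 left).
February has 28 days (268 left).
March has 31 days (237 left).
April has 30 days (207 left).
May has 31 days (176 left).
June has 30 days (146 left).
July has 31 days (115 left).
August has 31 days (84 left).
September has 30 days (54 left).
October has 31 days (23 left).
23 days into November → 2022-11-23.

2022-11-23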